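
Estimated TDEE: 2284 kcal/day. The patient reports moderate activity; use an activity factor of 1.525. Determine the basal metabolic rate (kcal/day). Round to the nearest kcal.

1498 kcal/day

BMR = TEE ÷ activity factor = 2284 ÷ 1.525 = 1497.7049 kcal/day.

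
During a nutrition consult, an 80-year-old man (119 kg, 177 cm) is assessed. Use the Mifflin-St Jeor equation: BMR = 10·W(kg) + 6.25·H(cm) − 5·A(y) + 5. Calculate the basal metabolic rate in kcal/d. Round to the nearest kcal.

1901 kcal/d

Mifflin-St Jeor (male): BMR = 10(119) + 6.25(177) − 5(80) + 5 = 1190 + 1106.25 − 400 + 5 = 1901.25 kcal/day.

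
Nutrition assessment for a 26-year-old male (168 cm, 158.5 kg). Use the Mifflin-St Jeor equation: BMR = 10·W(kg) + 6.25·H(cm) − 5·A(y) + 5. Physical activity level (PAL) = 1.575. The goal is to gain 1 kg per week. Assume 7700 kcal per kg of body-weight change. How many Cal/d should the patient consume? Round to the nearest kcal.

5053 Cal/d

Mifflin-St Jeor (male): BMR = 10(158.5) + 6.25(168) − 5(26) + 5 = 1585 + 1050 − 130 + 5 = 2510 kcal/day.
TEE = 2510 × 1.575 = 3953.25 kcal/day.
Required daily surplus = 1 × 7700 ÷ 7 = 1100 kcal/day.
Target intake = 3953.25 + 1100 = 5053.25 kcal/day.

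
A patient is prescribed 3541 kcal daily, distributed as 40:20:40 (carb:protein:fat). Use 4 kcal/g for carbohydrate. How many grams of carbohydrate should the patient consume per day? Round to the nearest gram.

354 g/day

Carbohydrate energy = 40% × 3541 = 1416.4 kcal.
At 4 kcal/g: 1416.4 ÷ 4 = 354.1 g.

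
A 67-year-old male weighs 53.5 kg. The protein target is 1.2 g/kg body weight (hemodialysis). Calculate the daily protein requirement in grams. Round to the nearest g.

64 g/day

Protein = 1.2 g/kg × 53.5 kg = 64.2 g/day.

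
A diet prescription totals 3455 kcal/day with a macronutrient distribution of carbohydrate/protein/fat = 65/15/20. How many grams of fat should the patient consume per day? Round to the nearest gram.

77 g/day

Fat energy = 20% × 3455 = 691 kcal.
At 9 kcal/g: 691 ÷ 9 = 76.7778 g.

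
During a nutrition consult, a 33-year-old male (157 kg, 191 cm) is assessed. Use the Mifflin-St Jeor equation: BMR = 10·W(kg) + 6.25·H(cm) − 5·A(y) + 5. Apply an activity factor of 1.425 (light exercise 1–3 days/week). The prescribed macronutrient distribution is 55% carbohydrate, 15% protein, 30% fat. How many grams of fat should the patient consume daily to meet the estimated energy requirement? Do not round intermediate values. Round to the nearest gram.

124 g/day

Mifflin-St Jeor (male): BMR = 10(157) + 6.25(191) − 5(33) + 5 = 1570 + 1193.75 − 165 + 5 = 2603.75 kcal/day.
TEE = 2603.75 × 1.425 = 3710.3438 kcal/day.
Fat energy = 30% × 3710.3438 = 1113.1031 kcal.
Fat = 1113.1031 ÷ 9 kcal/g = 123.6781 g.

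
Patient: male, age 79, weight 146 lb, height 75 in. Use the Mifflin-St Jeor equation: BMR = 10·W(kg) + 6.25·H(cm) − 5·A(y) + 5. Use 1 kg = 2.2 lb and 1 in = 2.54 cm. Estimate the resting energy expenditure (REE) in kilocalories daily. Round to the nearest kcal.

1464 kilocalories daily

Convert to metric: weight = 146 ÷ 2.2 = 66.3636 kg; height = 75 × 2.54 = 190.5 cm.
Mifflin-St Jeor (male): BMR = 10(66.3636) + 6.25(190.5) − 5(79) + 5 = 663.6364 + 1190.625 − 395 + 5 = 1464.2614 kcal/day.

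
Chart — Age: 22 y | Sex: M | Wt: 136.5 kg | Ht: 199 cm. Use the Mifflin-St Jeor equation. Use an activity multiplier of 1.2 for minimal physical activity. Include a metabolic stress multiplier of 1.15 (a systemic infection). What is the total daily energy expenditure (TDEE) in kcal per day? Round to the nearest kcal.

3455 kcal per day

Mifflin-St Jeor (male): BMR = 10(136.5) + 6.25(199) − 5(22) + 5 = 1365 + 1243.75 − 110 + 5 = 2503.75 kcal/day.
TEE = BMR × activity factor = 2503.75 × 1.2 = 3004.5 kcal/day.
Apply stress factor: 3004.5 × 1.15 = 3455.175 kcal/day.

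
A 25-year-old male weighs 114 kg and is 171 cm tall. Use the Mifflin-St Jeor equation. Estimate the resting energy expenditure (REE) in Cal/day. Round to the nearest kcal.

2089 Cal/day

Mifflin-St Jeor (male): BMR = 10(114) + 6.25(171) − 5(25) + 5 = 1140 + 1068.75 − 125 + 5 = 2088.75 kcal/day.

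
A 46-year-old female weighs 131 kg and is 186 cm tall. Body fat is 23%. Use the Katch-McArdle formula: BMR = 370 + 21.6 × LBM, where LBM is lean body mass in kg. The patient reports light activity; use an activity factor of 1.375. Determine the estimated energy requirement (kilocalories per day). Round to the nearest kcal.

3505 kilocalories per day

LBM = 131 × (1 − 0.23) = 100.87 kg. Katch-McArdle: BMR = 370 + 21.6 × 100.87 = 2548.792 kcal/day.
TEE = BMR × activity factor = 2548.792 × 1.375 = 3504.589 kcal/day.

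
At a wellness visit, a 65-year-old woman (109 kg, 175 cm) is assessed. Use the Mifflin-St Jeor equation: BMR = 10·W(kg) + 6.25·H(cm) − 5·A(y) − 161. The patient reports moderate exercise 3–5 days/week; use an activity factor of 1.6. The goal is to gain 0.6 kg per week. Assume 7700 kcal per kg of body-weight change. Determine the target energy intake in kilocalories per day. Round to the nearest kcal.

3376 kilocalories per day

Mifflin-St Jeor (female): BMR = 10(109) + 6.25(175) − 5(65) − 161 = 1090 + 1093.75 − 325 − 161 = 1697.75 kcal/day.
TEE = 1697.75 × 1.6 = 2716.4 kcal/day.
Required daily surplus = 0.6 × 7700 ÷ 7 = 660 kcal/day.
Target intake = 2716.4 + 660 = 3376.4 kcal/day.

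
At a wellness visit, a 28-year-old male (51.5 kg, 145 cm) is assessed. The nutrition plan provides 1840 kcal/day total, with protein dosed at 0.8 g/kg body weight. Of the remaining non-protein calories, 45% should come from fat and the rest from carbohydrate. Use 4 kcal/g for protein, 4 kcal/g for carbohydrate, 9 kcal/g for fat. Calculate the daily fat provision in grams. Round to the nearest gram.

84 g/day

Protein = 0.8 × 51.5 = 41.2 g → 41.2 × 4 = 164.8 kcal.
Non-protein calories = 1840 − 164.8 = 1675.2 kcal.
Fat: 45% × 1675.2 = 753.84 kcal; carbohydrate: 921.36 kcal.
Fat: 753.84 kcal ÷ 9 kcal/g = 83.76 g.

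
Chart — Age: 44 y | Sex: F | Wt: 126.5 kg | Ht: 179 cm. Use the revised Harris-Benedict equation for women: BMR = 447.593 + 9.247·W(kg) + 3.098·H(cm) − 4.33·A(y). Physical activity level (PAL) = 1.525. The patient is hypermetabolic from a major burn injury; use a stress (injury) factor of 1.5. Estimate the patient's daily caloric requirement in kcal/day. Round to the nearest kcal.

Harris-Benedict: BMR = 447.593 + 9.247(126.5) + 3.098(179) − 4.33(44) = 1981.3605 kcal/day.
TEE = BMR × activity factor = 1981.3605 × 1.525 = 3021.5748 kcal/day.
Apply stress factor: 3021.5748 × 1.5 = 4532.3621 kcal/day.

4532 kcal/day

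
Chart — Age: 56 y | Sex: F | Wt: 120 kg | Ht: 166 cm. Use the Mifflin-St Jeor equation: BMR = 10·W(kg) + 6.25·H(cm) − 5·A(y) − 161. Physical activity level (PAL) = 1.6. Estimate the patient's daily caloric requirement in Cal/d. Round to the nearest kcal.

Mifflin-St Jeor (female): BMR = 10(120) + 6.25(166) − 5(56) − 161 = 1200 + 1037.5 − 280 − 161 = 1796.5 kcal/day.
TEE = BMR × activity factor = 1796.5 × 1.6 = 2874.4 kcal/day.

2874 Cal/d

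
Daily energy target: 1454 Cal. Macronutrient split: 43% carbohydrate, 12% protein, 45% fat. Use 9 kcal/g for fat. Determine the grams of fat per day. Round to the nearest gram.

Fat energy = 45% × 1454 = 654.3 kcal.
At 9 kcal/g: 654.3 ÷ 9 = 72.7 g.

73 g/day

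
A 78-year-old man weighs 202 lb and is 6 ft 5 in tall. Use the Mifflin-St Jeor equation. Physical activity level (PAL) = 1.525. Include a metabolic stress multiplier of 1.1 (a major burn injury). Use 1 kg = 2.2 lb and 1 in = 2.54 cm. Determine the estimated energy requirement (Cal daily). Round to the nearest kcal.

2945 Cal daily

Convert to metric: weight = 202 ÷ 2.2 = 91.8182 kg; height = (6×12 + 5) × 2.54 = 77 × 2.54 = 195.58 cm.
Mifflin-St Jeor (male): BMR = 10(91.8182) + 6.25(195.58) − 5(78) + 5 = 918.1818 + 1222.375 − 390 + 5 = 1755.5568 kcal/day.
TEE = BMR × activity factor = 1755.5568 × 1.525 = 2677.2241 kcal/day.
Apply stress factor: 2677.2241 × 1.1 = 2944.9466 kcal/day.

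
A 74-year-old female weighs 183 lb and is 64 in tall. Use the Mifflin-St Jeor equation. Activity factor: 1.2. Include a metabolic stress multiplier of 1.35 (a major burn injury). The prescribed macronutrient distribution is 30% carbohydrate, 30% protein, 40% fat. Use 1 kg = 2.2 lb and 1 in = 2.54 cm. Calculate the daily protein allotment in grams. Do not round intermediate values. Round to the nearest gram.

160 g/day

Convert to metric: weight = 183 ÷ 2.2 = 83.1818 kg; height = 64 × 2.54 = 162.56 cm.
Mifflin-St Jeor (female): BMR = 10(83.1818) + 6.25(162.56) − 5(74) − 161 = 831.8182 + 1016 − 370 − 161 = 1316.8182 kcal/day.
TEE = 1316.8182 × 1.2 = 1580.1818 kcal/day.
With stress factor 1.35: 1580.1818 × 1.35 = 2133.2455 kcal/day.
Protein energy = 30% × 2133.2455 = 639.9736 kcal.
Protein = 639.9736 ÷ 4 kcal/g = 159.9934 g.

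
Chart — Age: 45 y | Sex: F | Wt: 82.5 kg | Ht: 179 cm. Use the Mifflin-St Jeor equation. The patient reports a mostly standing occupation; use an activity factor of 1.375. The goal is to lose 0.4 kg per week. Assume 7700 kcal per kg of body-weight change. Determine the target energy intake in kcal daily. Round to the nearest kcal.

Mifflin-St Jeor (female): BMR = 10(82.5) + 6.25(179) − 5(45) − 161 = 825 + 1118.75 − 225 − 161 = 1557.75 kcal/day.
TEE = 1557.75 × 1.375 = 2141.9063 kcal/day.
Required daily deficit = 0.4 × 7700 ÷ 7 = 440 kcal/day.
Target intake = 2141.9063 − 440 = 1701.9063 kcal/day.

1702 kcal daily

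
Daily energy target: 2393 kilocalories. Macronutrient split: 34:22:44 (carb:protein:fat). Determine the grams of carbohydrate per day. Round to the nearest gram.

203 g/day

Carbohydrate energy = 34% × 2393 = 813.62 kcal.
At 4 kcal/g: 813.62 ÷ 4 = 203.405 g.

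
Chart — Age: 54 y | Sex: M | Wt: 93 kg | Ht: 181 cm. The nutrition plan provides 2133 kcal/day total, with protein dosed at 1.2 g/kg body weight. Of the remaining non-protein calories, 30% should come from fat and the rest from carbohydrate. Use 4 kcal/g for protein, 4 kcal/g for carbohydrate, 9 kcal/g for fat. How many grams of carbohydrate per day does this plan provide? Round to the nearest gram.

Protein = 1.2 × 93 = 111.6 g → 111.6 × 4 = 446.4 kcal.
Non-protein calories = 2133 − 446.4 = 1686.6 kcal.
Fat: 30% × 1686.6 = 505.98 kcal; carbohydrate: 1180.62 kcal.
Carbohydrate: 1180.62 kcal ÷ 4 kcal/g = 295.155 g.

295 g/day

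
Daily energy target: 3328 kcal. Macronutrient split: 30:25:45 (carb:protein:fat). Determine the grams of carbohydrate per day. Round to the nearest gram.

250 g/day

Carbohydrate energy = 30% × 3328 = 998.4 kcal.
At 4 kcal/g: 998.4 ÷ 4 = 249.6 g.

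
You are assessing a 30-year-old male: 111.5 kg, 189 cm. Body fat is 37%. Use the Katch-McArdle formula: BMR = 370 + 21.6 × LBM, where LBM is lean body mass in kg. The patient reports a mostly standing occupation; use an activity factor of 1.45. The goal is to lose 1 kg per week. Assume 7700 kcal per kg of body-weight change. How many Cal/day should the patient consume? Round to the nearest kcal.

LBM = 111.5 × (1 − 0.37) = 70.245 kg. Katch-McArdle: BMR = 370 + 21.6 × 70.245 = 1887.292 kcal/day.
TEE = 1887.292 × 1.45 = 2736.5734 kcal/day.
Required daily deficit = 1 × 7700 ÷ 7 = 1100 kcal/day.
Target intake = 2736.5734 − 1100 = 1636.5734 kcal/day.

1637 Cal/day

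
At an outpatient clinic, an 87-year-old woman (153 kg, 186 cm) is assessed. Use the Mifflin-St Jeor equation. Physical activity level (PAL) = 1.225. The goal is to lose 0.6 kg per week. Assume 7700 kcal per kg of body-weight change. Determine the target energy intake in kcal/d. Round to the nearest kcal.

1908 kcal/d

Mifflin-St Jeor (female): BMR = 10(153) + 6.25(186) − 5(87) − 161 = 1530 + 1162.5 − 435 − 161 = 2096.5 kcal/day.
TEE = 2096.5 × 1.225 = 2568.2125 kcal/day.
Required daily deficit = 0.6 × 7700 ÷ 7 = 660 kcal/day.
Target intake = 2568.2125 − 660 = 1908.2125 kcal/day.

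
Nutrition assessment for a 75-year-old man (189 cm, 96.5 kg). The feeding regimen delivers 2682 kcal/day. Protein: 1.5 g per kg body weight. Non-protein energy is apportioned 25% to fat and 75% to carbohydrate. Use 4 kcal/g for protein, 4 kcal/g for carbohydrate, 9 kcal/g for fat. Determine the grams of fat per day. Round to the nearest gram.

Protein = 1.5 × 96.5 = 144.75 g → 144.75 × 4 = 579 kcal.
Non-protein calories = 2682 − 579 = 2103 kcal.
Fat: 25% × 2103 = 525.75 kcal; carbohydrate: 1577.25 kcal.
Fat: 525.75 kcal ÷ 9 kcal/g = 58.4167 g.

58 g/day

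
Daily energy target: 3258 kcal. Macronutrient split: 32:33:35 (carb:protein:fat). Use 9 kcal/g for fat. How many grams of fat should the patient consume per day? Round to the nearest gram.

Fat energy = 35% × 3258 = 1140.3 kcal.
At 9 kcal/g: 1140.3 ÷ 9 = 126.7 g.

127 g/day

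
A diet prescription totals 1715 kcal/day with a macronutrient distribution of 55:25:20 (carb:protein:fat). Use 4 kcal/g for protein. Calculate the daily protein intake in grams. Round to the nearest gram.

107 g/day

Protein energy = 25% × 1715 = 428.75 kcal.
At 4 kcal/g: 428.75 ÷ 4 = 107.1875 g.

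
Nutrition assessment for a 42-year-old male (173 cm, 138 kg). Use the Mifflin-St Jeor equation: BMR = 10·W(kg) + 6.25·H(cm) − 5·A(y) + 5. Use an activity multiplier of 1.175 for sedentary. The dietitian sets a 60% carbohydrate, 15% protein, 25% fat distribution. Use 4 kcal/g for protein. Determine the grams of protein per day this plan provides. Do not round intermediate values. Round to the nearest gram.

99 g/day

Mifflin-St Jeor (male): BMR = 10(138) + 6.25(173) − 5(42) + 5 = 1380 + 1081.25 − 210 + 5 = 2256.25 kcal/day.
TEE = 2256.25 × 1.175 = 2651.0938 kcal/day.
Protein energy = 15% × 2651.0938 = 397.6641 kcal.
Protein = 397.6641 ÷ 4 kcal/g = 99.416 g.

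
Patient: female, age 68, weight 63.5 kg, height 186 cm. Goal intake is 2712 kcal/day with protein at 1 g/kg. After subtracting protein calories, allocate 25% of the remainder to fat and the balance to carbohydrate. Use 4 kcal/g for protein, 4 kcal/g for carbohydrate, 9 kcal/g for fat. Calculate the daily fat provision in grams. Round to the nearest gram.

68 g/day

Protein = 1 × 63.5 = 63.5 g → 63.5 × 4 = 254 kcal.
Non-protein calories = 2712 − 254 = 2458 kcal.
Fat: 25% × 2458 = 614.5 kcal; carbohydrate: 1843.5 kcal.
Fat: 614.5 kcal ÷ 9 kcal/g = 68.2778 g.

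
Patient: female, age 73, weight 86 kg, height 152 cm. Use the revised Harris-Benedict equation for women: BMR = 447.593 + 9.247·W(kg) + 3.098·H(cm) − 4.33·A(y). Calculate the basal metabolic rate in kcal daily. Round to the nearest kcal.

Harris-Benedict: BMR = 447.593 + 9.247(86) + 3.098(152) − 4.33(73) = 1397.641 kcal/day.

1398 kcal daily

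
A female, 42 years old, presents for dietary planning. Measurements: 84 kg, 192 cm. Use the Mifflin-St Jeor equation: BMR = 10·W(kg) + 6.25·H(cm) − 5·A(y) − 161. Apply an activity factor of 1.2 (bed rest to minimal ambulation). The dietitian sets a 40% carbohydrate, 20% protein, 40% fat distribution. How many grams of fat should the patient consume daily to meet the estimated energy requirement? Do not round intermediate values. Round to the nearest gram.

89 g/day

Mifflin-St Jeor (female): BMR = 10(84) + 6.25(192) − 5(42) − 161 = 840 + 1200 − 210 − 161 = 1669 kcal/day.
TEE = 1669 × 1.2 = 2002.8 kcal/day.
Fat energy = 40% × 2002.8 = 801.12 kcal.
Fat = 801.12 ÷ 9 kcal/g = 89.0133 g.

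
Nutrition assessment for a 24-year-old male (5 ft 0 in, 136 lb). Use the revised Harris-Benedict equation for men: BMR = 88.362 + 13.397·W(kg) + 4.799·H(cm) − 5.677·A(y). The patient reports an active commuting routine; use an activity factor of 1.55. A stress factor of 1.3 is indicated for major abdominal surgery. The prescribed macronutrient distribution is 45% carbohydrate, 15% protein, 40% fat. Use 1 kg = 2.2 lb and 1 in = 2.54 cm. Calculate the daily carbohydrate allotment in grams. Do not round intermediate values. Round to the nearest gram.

343 g/day

Convert to metric: weight = 136 ÷ 2.2 = 61.8182 kg; height = (5×12 + 0) × 2.54 = 60 × 2.54 = 152.4 cm.
Harris-Benedict: BMR = 88.362 + 13.397(61.8182) + 4.799(152.4) − 5.677(24) = 1511.6598 kcal/day.
TEE = 1511.6598 × 1.55 = 2343.0727 kcal/day.
With stress factor 1.3: 2343.0727 × 1.3 = 3045.9945 kcal/day.
Carbohydrate energy = 45% × 3045.9945 = 1370.6975 kcal.
Carbohydrate = 1370.6975 ÷ 4 kcal/g = 342.6744 g.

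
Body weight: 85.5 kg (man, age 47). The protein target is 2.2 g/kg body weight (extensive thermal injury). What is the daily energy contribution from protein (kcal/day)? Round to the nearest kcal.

Protein = 2.2 g/kg × 85.5 kg = 188.1 g/day.
Protein energy = 188.1 g × 4 kcal/g = 752.4 kcal/day.

752 kcal/day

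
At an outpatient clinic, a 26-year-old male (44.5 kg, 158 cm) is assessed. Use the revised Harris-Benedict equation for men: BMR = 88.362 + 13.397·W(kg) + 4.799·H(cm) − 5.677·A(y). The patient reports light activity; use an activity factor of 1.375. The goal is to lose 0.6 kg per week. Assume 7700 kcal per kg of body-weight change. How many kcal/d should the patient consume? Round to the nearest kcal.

Harris-Benedict: BMR = 88.362 + 13.397(44.5) + 4.799(158) − 5.677(26) = 1295.1685 kcal/day.
TEE = 1295.1685 × 1.375 = 1780.8567 kcal/day.
Required daily deficit = 0.6 × 7700 ÷ 7 = 660 kcal/day.
Target intake = 1780.8567 − 660 = 1120.8567 kcal/day.

1121 kcal/d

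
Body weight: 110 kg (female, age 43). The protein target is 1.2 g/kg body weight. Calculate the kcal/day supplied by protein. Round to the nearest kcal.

Protein = 1.2 g/kg × 110 kg = 132 g/day.
Protein energy = 132 g × 4 kcal/g = 528 kcal/day.

528 kcal/day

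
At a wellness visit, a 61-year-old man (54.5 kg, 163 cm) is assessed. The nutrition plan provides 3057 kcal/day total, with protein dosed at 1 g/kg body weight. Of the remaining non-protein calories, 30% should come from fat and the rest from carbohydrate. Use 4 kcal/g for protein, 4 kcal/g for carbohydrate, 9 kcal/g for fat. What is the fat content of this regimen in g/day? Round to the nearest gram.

95 g/day

Protein = 1 × 54.5 = 54.5 g → 54.5 × 4 = 218 kcal.
Non-protein calories = 3057 − 218 = 2839 kcal.
Fat: 30% × 2839 = 851.7 kcal; carbohydrate: 1987.3 kcal.
Fat: 851.7 kcal ÷ 9 kcal/g = 94.6333 g.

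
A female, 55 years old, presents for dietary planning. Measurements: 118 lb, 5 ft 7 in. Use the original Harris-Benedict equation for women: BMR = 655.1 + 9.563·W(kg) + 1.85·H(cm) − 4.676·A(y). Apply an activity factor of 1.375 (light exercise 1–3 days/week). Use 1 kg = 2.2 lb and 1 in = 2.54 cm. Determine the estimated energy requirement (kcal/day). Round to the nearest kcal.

1685 kcal/day

Convert to metric: weight = 118 ÷ 2.2 = 53.6364 kg; height = (5×12 + 7) × 2.54 = 67 × 2.54 = 170.18 cm.
Harris-Benedict: BMR = 655.1 + 9.563(53.6364) + 1.85(170.18) − 4.676(55) = 1225.6775 kcal/day.
TEE = BMR × activity factor = 1225.6775 × 1.375 = 1685.3066 kcal/day.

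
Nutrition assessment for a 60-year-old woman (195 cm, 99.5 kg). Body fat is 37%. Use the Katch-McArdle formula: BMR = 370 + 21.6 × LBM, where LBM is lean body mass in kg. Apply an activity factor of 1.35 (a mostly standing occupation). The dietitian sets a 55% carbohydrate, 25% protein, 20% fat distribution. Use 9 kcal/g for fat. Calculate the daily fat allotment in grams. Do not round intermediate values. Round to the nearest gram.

LBM = 99.5 × (1 − 0.37) = 62.685 kg. Katch-McArdle: BMR = 370 + 21.6 × 62.685 = 1723.996 kcal/day.
TEE = 1723.996 × 1.35 = 2327.3946 kcal/day.
Fat energy = 20% × 2327.3946 = 465.4789 kcal.
Fat = 465.4789 ÷ 9 kcal/g = 51.7199 g.

52 g/day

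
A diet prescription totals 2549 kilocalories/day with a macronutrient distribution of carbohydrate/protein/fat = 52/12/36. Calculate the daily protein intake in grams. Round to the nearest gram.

76 g/day

Protein energy = 12% × 2549 = 305.88 kcal.
At 4 kcal/g: 305.88 ÷ 4 = 76.47 g.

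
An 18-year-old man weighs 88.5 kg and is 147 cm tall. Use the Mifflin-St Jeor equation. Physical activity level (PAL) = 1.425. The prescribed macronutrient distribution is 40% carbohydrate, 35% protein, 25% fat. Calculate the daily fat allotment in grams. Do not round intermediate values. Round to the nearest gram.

68 g/day

Mifflin-St Jeor (male): BMR = 10(88.5) + 6.25(147) − 5(18) + 5 = 885 + 918.75 − 90 + 5 = 1718.75 kcal/day.
TEE = 1718.75 × 1.425 = 2449.2188 kcal/day.
Fat energy = 25% × 2449.2188 = 612.3047 kcal.
Fat = 612.3047 ÷ 9 kcal/g = 68.0339 g.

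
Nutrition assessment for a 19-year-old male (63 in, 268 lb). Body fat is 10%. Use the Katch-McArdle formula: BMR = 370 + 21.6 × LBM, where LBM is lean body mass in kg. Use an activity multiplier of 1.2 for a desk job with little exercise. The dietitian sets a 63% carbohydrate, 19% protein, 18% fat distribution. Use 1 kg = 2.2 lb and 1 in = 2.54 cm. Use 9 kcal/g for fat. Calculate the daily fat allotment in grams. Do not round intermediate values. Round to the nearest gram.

Convert to metric: weight = 268 ÷ 2.2 = 121.8182 kg; height = 63 × 2.54 = 160.02 cm.
LBM = 121.8182 × (1 − 0.1) = 109.6364 kg. Katch-McArdle: BMR = 370 + 21.6 × 109.6364 = 2738.1455 kcal/day.
TEE = 2738.1455 × 1.2 = 3285.7745 kcal/day.
Fat energy = 18% × 3285.7745 = 591.4394 kcal.
Fat = 591.4394 ÷ 9 kcal/g = 65.7155 g.

66 g/day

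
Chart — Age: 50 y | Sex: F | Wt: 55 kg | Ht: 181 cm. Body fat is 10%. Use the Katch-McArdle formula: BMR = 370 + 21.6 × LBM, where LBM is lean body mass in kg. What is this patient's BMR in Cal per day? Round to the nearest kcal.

LBM = 55 × (1 − 0.1) = 49.5 kg. Katch-McArdle: BMR = 370 + 21.6 × 49.5 = 1439.2 kcal/day.

1439 Cal per day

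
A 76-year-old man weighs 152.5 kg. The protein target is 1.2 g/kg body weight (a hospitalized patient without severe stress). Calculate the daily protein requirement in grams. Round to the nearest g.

Protein = 1.2 g/kg × 152.5 kg = 183 g/day.

183 g/day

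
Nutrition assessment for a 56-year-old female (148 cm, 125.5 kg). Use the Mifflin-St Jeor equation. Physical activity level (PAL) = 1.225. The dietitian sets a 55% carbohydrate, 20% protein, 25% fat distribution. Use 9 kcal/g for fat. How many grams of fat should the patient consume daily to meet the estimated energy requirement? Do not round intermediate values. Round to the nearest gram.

59 g/day

Mifflin-St Jeor (female): BMR = 10(125.5) + 6.25(148) − 5(56) − 161 = 1255 + 925 − 280 − 161 = 1739 kcal/day.
TEE = 1739 × 1.225 = 2130.275 kcal/day.
Fat energy = 25% × 2130.275 = 532.5688 kcal.
Fat = 532.5688 ÷ 9 kcal/g = 59.1743 g.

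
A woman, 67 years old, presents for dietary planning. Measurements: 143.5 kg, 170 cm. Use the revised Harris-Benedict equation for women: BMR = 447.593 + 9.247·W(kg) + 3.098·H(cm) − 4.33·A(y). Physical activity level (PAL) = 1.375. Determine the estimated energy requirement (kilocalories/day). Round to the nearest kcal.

Harris-Benedict: BMR = 447.593 + 9.247(143.5) + 3.098(170) − 4.33(67) = 2011.0875 kcal/day.
TEE = BMR × activity factor = 2011.0875 × 1.375 = 2765.2453 kcal/day.

2765 kilocalories/day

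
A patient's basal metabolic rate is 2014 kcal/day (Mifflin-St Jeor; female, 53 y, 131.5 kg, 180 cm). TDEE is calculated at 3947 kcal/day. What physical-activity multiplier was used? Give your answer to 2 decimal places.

1.96

Activity factor = TEE ÷ BMR = 3947 ÷ 2014 = 1.96.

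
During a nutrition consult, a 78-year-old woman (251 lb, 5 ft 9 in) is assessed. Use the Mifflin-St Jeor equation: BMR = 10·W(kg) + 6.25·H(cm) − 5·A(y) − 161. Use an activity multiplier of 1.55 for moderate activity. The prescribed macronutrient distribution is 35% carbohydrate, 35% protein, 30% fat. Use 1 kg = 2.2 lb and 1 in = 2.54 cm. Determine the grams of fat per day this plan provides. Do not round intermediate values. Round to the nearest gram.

Convert to metric: weight = 251 ÷ 2.2 = 114.0909 kg; height = (5×12 + 9) × 2.54 = 69 × 2.54 = 175.26 cm.
Mifflin-St Jeor (female): BMR = 10(114.0909) + 6.25(175.26) − 5(78) − 161 = 1140.9091 + 1095.375 − 390 − 161 = 1685.2841 kcal/day.
TEE = 1685.2841 × 1.55 = 2612.1903 kcal/day.
Fat energy = 30% × 2612.1903 = 783.6571 kcal.
Fat = 783.6571 ÷ 9 kcal/g = 87.073 g.

87 g/day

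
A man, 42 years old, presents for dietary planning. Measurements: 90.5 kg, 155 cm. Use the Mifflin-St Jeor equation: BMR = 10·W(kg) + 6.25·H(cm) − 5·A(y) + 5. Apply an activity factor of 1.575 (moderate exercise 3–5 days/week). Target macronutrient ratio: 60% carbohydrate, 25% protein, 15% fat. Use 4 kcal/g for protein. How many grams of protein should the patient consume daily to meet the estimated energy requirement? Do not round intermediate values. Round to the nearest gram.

Mifflin-St Jeor (male): BMR = 10(90.5) + 6.25(155) − 5(42) + 5 = 905 + 968.75 − 210 + 5 = 1668.75 kcal/day.
TEE = 1668.75 × 1.575 = 2628.2813 kcal/day.
Protein energy = 25% × 2628.2813 = 657.0703 kcal.
Protein = 657.0703 ÷ 4 kcal/g = 164.2676 g.

164 g/day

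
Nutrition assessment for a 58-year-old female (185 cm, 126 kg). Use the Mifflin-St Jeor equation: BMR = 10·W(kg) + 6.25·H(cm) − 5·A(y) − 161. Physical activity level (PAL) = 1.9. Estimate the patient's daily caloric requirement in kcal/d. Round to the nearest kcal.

3734 kcal/d

Mifflin-St Jeor (female): BMR = 10(126) + 6.25(185) − 5(58) − 161 = 1260 + 1156.25 − 290 − 161 = 1965.25 kcal/day.
TEE = BMR × activity factor = 1965.25 × 1.9 = 3733.975 kcal/day.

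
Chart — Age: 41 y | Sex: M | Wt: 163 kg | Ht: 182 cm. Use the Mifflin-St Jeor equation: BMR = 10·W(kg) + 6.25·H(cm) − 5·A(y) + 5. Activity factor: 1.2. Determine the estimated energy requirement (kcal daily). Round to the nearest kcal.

Mifflin-St Jeor (male): BMR = 10(163) + 6.25(182) − 5(41) + 5 = 1630 + 1137.5 − 205 + 5 = 2567.5 kcal/day.
TEE = BMR × activity factor = 2567.5 × 1.2 = 3081 kcal/day.

3081 kcal daily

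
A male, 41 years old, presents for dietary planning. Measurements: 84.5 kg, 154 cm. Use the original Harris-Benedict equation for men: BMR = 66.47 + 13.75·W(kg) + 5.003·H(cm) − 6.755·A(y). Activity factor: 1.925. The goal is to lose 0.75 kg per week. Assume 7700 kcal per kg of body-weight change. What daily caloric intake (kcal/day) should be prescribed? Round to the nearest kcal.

Harris-Benedict: BMR = 66.47 + 13.75(84.5) + 5.003(154) − 6.755(41) = 1721.852 kcal/day.
TEE = 1721.852 × 1.925 = 3314.5651 kcal/day.
Required daily deficit = 0.75 × 7700 ÷ 7 = 825 kcal/day.
Target intake = 3314.5651 − 825 = 2489.5651 kcal/day.

2490 kcal/day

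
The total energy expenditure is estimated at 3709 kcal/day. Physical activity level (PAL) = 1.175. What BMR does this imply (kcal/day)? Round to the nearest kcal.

3157 kcal/day

BMR = TEE ÷ activity factor = 3709 ÷ 1.175 = 3156.5957 kcal/day.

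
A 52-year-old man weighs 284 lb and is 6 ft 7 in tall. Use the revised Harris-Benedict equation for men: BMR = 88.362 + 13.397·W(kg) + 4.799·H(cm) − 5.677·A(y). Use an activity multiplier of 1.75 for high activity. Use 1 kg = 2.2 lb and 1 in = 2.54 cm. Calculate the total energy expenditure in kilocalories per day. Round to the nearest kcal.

4350 kilocalories per day

Convert to metric: weight = 284 ÷ 2.2 = 129.0909 kg; height = (6×12 + 7) × 2.54 = 79 × 2.54 = 200.66 cm.
Harris-Benedict: BMR = 88.362 + 13.397(129.0909) + 4.799(200.66) − 5.677(52) = 2485.5562 kcal/day.
TEE = BMR × activity factor = 2485.5562 × 1.75 = 4349.7234 kcal/day.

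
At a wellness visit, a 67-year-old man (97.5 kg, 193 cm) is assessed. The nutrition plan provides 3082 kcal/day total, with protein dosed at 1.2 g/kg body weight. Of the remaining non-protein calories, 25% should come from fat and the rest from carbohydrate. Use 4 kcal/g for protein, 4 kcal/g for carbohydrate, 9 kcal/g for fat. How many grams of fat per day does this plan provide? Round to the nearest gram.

Protein = 1.2 × 97.5 = 117 g → 117 × 4 = 468 kcal.
Non-protein calories = 3082 − 468 = 2614 kcal.
Fat: 25% × 2614 = 653.5 kcal; carbohydrate: 1960.5 kcal.
Fat: 653.5 kcal ÷ 9 kcal/g = 72.6111 g.

73 g/day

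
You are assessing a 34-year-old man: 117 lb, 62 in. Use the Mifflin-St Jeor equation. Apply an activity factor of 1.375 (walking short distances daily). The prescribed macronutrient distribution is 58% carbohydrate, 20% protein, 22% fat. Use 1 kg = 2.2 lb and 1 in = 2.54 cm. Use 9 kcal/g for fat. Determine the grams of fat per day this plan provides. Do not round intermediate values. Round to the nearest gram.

Convert to metric: weight = 117 ÷ 2.2 = 53.1818 kg; height = 62 × 2.54 = 157.48 cm.
Mifflin-St Jeor (male): BMR = 10(53.1818) + 6.25(157.48) − 5(34) + 5 = 531.8182 + 984.25 − 170 + 5 = 1351.0682 kcal/day.
TEE = 1351.0682 × 1.375 = 1857.7188 kcal/day.
Fat energy = 22% × 1857.7188 = 408.6981 kcal.
Fat = 408.6981 ÷ 9 kcal/g = 45.4109 g.

45 g/day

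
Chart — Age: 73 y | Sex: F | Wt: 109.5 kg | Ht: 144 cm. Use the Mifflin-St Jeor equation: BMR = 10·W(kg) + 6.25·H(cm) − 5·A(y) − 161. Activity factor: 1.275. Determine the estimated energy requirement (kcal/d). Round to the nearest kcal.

1873 kcal/d

Mifflin-St Jeor (female): BMR = 10(109.5) + 6.25(144) − 5(73) − 161 = 1095 + 900 − 365 − 161 = 1469 kcal/day.
TEE = BMR × activity factor = 1469 × 1.275 = 1872.975 kcal/day.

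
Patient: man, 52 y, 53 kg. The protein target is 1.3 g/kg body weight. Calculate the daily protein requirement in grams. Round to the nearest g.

69 g/day

Protein = 1.3 g/kg × 53 kg = 68.9 g/day.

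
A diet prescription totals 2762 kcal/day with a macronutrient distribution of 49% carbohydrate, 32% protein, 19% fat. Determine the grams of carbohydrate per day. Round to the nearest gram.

338 g/day

Carbohydrate energy = 49% × 2762 = 1353.38 kcal.
At 4 kcal/g: 1353.38 ÷ 4 = 338.345 g.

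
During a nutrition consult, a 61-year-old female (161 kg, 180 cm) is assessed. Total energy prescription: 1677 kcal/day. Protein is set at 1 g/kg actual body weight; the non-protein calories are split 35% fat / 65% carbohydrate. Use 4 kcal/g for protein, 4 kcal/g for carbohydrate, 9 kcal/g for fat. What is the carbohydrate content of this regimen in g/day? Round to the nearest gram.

Protein = 1 × 161 = 161 g → 161 × 4 = 644 kcal.
Non-protein calories = 1677 − 644 = 1033 kcal.
Fat: 35% × 1033 = 361.55 kcal; carbohydrate: 671.45 kcal.
Carbohydrate: 671.45 kcal ÷ 4 kcal/g = 167.8625 g.

168 g/day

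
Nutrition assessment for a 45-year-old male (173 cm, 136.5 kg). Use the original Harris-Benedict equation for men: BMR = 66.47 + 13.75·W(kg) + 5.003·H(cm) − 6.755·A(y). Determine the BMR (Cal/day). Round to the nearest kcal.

Harris-Benedict: BMR = 66.47 + 13.75(136.5) + 5.003(173) − 6.755(45) = 2504.889 kcal/day.

2505 Cal/day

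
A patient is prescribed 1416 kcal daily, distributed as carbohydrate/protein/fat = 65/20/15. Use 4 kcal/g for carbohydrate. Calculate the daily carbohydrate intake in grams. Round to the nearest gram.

230 g/day

Carbohydrate energy = 65% × 1416 = 920.4 kcal.
At 4 kcal/g: 920.4 ÷ 4 = 230.1 g.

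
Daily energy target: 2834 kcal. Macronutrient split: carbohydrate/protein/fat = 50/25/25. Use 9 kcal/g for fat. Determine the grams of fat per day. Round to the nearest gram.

79 g/day

Fat energy = 25% × 2834 = 708.5 kcal.
At 9 kcal/g: 708.5 ÷ 9 = 78.7222 g.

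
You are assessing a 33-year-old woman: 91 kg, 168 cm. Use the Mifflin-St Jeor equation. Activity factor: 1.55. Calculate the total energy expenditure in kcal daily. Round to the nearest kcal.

Mifflin-St Jeor (female): BMR = 10(91) + 6.25(168) − 5(33) − 161 = 910 + 1050 − 165 − 161 = 1634 kcal/day.
TEE = BMR × activity factor = 1634 × 1.55 = 2532.7 kcal/day.

2533 kcal daily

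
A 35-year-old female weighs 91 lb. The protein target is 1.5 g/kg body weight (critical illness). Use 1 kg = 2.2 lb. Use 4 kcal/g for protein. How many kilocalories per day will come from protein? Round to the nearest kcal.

Weight in kg = 91 ÷ 2.2 = 41.3636 kg.
Protein = 1.5 g/kg × 41.3636 kg = 62.0455 g/day.
Protein energy = 62.0455 g × 4 kcal/g = 248.1818 kcal/day.

248 kcal/day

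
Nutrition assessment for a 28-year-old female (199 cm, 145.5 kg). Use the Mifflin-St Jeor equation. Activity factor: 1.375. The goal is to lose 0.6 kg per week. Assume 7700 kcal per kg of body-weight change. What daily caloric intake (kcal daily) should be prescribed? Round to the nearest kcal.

Mifflin-St Jeor (female): BMR = 10(145.5) + 6.25(199) − 5(28) − 161 = 1455 + 1243.75 − 140 − 161 = 2397.75 kcal/day.
TEE = 2397.75 × 1.375 = 3296.9063 kcal/day.
Required daily deficit = 0.6 × 7700 ÷ 7 = 660 kcal/day.
Target intake = 3296.9063 − 660 = 2636.9063 kcal/day.

2637 kcal daily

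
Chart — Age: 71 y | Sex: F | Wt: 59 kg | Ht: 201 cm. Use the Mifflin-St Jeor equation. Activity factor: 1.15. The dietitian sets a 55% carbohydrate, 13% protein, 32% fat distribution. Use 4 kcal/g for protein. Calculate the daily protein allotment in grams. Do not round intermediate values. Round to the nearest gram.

Mifflin-St Jeor (female): BMR = 10(59) + 6.25(201) − 5(71) − 161 = 590 + 1256.25 − 355 − 161 = 1330.25 kcal/day.
TEE = 1330.25 × 1.15 = 1529.7875 kcal/day.
Protein energy = 13% × 1529.7875 = 198.8724 kcal.
Protein = 198.8724 ÷ 4 kcal/g = 49.7181 g.

50 g/day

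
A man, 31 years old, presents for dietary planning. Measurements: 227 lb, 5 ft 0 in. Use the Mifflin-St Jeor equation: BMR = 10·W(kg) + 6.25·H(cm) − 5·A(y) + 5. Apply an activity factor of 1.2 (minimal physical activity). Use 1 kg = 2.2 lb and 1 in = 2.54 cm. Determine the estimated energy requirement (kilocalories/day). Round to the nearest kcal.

2201 kilocalories/day

Convert to metric: weight = 227 ÷ 2.2 = 103.1818 kg; height = (5×12 + 0) × 2.54 = 60 × 2.54 = 152.4 cm.
Mifflin-St Jeor (male): BMR = 10(103.1818) + 6.25(152.4) − 5(31) + 5 = 1031.8182 + 952.5 − 155 + 5 = 1834.3182 kcal/day.
TEE = BMR × activity factor = 1834.3182 × 1.2 = 2201.1818 kcal/day.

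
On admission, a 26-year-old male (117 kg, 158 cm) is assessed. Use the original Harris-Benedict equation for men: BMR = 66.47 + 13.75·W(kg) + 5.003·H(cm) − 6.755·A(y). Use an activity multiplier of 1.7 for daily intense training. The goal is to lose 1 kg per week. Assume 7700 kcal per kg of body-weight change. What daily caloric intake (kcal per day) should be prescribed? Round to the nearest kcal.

2793 kcal per day

Harris-Benedict: BMR = 66.47 + 13.75(117) + 5.003(158) − 6.755(26) = 2290.064 kcal/day.
TEE = 2290.064 × 1.7 = 3893.1088 kcal/day.
Required daily deficit = 1 × 7700 ÷ 7 = 1100 kcal/day.
Target intake = 3893.1088 − 1100 = 2793.1088 kcal/day.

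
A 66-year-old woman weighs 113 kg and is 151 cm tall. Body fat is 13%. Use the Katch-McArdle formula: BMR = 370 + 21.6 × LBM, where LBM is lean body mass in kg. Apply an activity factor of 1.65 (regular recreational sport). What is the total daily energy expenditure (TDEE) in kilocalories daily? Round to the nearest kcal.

LBM = 113 × (1 − 0.13) = 98.31 kg. Katch-McArdle: BMR = 370 + 21.6 × 98.31 = 2493.496 kcal/day.
TEE = BMR × activity factor = 2493.496 × 1.65 = 4114.2684 kcal/day.

4114 kilocalories daily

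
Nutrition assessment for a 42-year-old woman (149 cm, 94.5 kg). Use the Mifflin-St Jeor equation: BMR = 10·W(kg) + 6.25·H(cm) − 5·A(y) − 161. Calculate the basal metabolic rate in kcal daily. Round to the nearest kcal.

1505 kcal daily

Mifflin-St Jeor (female): BMR = 10(94.5) + 6.25(149) − 5(42) − 161 = 945 + 931.25 − 210 − 161 = 1505.25 kcal/day.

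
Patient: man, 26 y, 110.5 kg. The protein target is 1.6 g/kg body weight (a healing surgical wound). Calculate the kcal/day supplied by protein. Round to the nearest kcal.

Protein = 1.6 g/kg × 110.5 kg = 176.8 g/day.
Protein energy = 176.8 g × 4 kcal/g = 707.2 kcal/day.

707 kcal/day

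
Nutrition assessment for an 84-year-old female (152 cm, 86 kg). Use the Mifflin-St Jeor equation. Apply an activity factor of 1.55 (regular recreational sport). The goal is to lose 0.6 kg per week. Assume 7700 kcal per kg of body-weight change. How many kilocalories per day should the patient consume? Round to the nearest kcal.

1245 kilocalories per day

Mifflin-St Jeor (female): BMR = 10(86) + 6.25(152) − 5(84) − 161 = 860 + 950 − 420 − 161 = 1229 kcal/day.
TEE = 1229 × 1.55 = 1904.95 kcal/day.
Required daily deficit = 0.6 × 7700 ÷ 7 = 660 kcal/day.
Target intake = 1904.95 − 660 = 1244.95 kcal/day.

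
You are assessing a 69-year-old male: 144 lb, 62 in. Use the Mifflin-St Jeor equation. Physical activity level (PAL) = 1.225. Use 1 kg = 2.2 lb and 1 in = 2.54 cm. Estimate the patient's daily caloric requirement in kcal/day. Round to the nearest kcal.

Convert to metric: weight = 144 ÷ 2.2 = 65.4545 kg; height = 62 × 2.54 = 157.48 cm.
Mifflin-St Jeor (male): BMR = 10(65.4545) + 6.25(157.48) − 5(69) + 5 = 654.5455 + 984.25 − 345 + 5 = 1298.7955 kcal/day.
TEE = BMR × activity factor = 1298.7955 × 1.225 = 1591.0244 kcal/day.

1591 kcal/day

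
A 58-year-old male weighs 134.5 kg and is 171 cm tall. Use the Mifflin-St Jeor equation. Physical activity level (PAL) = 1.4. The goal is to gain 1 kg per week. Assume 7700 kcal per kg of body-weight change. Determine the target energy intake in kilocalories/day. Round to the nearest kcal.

4080 kilocalories/day

Mifflin-St Jeor (male): BMR = 10(134.5) + 6.25(171) − 5(58) + 5 = 1345 + 1068.75 − 290 + 5 = 2128.75 kcal/day.
TEE = 2128.75 × 1.4 = 2980.25 kcal/day.
Required daily surplus = 1 × 7700 ÷ 7 = 1100 kcal/day.
Target intake = 2980.25 + 1100 = 4080.25 kcal/day.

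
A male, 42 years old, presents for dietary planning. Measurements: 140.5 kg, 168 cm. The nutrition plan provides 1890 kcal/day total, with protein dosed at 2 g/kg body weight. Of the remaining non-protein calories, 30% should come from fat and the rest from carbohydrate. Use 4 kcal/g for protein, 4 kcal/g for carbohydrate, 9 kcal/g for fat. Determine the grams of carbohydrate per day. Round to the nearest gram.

Protein = 2 × 140.5 = 281 g → 281 × 4 = 1124 kcal.
Non-protein calories = 1890 − 1124 = 766 kcal.
Fat: 30% × 766 = 229.8 kcal; carbohydrate: 536.2 kcal.
Carbohydrate: 536.2 kcal ÷ 4 kcal/g = 134.05 g.

134 g/day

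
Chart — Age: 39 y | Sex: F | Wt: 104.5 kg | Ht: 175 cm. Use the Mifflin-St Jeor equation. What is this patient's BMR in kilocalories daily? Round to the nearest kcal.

1783 kilocalories daily

Mifflin-St Jeor (female): BMR = 10(104.5) + 6.25(175) − 5(39) − 161 = 1045 + 1093.75 − 195 − 161 = 1782.75 kcal/day.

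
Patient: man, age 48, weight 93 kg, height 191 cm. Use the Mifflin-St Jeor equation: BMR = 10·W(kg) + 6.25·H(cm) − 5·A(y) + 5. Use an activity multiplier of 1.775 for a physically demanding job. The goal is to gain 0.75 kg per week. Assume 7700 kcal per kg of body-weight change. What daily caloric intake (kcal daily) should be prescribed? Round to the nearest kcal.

4178 kcal daily

Mifflin-St Jeor (male): BMR = 10(93) + 6.25(191) − 5(48) + 5 = 930 + 1193.75 − 240 + 5 = 1888.75 kcal/day.
TEE = 1888.75 × 1.775 = 3352.5313 kcal/day.
Required daily surplus = 0.75 × 7700 ÷ 7 = 825 kcal/day.
Target intake = 3352.5313 + 825 = 4177.5313 kcal/day.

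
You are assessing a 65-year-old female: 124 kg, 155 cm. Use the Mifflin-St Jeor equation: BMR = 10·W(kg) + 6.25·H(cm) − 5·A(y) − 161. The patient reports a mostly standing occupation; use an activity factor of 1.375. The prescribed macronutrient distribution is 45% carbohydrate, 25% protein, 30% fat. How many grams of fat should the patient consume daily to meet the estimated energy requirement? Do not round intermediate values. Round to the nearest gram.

Mifflin-St Jeor (female): BMR = 10(124) + 6.25(155) − 5(65) − 161 = 1240 + 968.75 − 325 − 161 = 1722.75 kcal/day.
TEE = 1722.75 × 1.375 = 2368.7813 kcal/day.
Fat energy = 30% × 2368.7813 = 710.6344 kcal.
Fat = 710.6344 ÷ 9 kcal/g = 78.9594 g.

79 g/day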